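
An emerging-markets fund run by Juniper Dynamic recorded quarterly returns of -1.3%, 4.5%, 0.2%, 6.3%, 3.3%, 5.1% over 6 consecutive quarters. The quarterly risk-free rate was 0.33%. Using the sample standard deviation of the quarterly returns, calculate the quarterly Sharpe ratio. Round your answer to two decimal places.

r̄ = (-1.3 + 4.5 + 0.2 + 6.3 + 3.3 + 5.1) / 6 = 3.0167%
Σ(r − r̄)² = (-1.3 − 3.0167)² + (4.5 − 3.0167)² + … = 43.9683
sample σ = √(43.9683 / 5) = √8.7937 = 2.9654%
Sharpe = (r̄ − rf) / σ = (3.0167 − 0.33) / 2.9654 = 2.6867 / 2.9654 = 0.9060

0.91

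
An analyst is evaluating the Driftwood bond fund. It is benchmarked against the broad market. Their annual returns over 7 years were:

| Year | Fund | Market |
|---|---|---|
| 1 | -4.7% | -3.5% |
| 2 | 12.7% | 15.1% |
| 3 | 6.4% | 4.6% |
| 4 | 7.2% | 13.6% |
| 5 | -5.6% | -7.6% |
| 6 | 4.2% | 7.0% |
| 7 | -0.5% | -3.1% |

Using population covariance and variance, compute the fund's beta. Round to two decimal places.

r̄p = 2.8143%,  r̄m = 3.7286%
Cov = Σ(rp − r̄p)(rm − r̄m) / 7 = 47.9482
Var(rm) = Σ(rm − r̄m)² / 7 = 66.4906
β = Cov / Var = 47.9482 / 66.4906 = 0.7211

0.72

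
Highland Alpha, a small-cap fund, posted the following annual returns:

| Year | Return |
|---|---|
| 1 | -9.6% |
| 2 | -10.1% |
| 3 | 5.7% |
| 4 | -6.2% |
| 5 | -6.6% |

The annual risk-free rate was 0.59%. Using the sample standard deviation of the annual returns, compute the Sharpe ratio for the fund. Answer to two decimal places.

-0.93

Mean return μ = -26.80 / 5 = -5.3600%
Sample σ = √[Σ(r − μ)² / 4] = √[165.0120 / 4] = √41.2530 = 6.4228%
Sharpe = (μ − rf) / σ = (-5.3600 − 0.59) / 6.4228 = -5.9500 / 6.4228 = -0.9264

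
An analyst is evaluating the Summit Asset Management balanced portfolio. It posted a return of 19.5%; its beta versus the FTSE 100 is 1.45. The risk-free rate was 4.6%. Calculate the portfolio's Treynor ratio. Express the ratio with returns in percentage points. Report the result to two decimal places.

10.28

Treynor = (Rp − Rf) / β = (19.5% − 4.6%) / 1.45 = 14.90 / 1.45 = 10.2759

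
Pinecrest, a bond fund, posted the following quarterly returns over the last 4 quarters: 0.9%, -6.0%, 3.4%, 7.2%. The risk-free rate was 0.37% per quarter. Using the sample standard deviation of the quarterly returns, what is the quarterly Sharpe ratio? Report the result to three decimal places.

0.181

Mean return r̄ = 5.50 / 4 = 1.3750%
Σ(r − r̄)² = (0.9 − 1.3750)² + (-6 − 1.3750)² + … = 92.6475
sample σ = √(92.6475 / 3) = √30.8825 = 5.5572%
Sharpe = (r̄ − rf) / σ = (1.3750 − 0.37) / 5.5572 = 1.0050 / 5.5572 = 0.1808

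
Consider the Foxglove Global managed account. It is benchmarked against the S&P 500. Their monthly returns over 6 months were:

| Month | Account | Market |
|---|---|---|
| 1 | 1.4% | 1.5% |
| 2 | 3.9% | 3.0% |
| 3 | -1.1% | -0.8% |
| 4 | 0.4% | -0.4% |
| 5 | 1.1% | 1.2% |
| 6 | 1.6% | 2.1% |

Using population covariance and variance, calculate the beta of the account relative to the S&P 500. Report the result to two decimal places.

r̄p = 1.2167%,  r̄m = 1.1000%
Cov = Σ(rp − r̄p)(rm − r̄m) / 6 = 1.8617
Var(rm) = Σ(rm − r̄m)² / 6 = 1.7733
β = Cov / Var = 1.8617 / 1.7733 = 1.0499

1.05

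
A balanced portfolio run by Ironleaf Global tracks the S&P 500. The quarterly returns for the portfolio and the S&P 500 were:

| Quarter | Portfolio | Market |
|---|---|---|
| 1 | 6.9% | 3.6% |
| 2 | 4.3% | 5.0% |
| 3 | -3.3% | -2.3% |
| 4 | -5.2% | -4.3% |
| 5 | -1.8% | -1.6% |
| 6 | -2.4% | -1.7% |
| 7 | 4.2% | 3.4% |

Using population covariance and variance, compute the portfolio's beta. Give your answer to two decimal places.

1.24

r̄p = 0.3857%,  r̄m = 0.3000%
Cov = Σ(rp − r̄p)(rm − r̄m) / 7 = 13.8171
Var(rm) = Σ(rm − r̄m)² / 7 = 11.1600
β = Cov / Var = 13.8171 / 11.1600 = 1.2381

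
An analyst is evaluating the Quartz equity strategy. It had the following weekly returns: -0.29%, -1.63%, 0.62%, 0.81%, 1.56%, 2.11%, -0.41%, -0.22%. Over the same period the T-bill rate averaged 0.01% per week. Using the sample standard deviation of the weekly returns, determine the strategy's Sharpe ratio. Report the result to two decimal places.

Mean return r̄ = 2.550 / 8 = 0.3188%
Σ(r − r̄)² = (-0.29 − 0.3188)² + (-1.63 − 0.3188)² + (0.62 − 0.3188)² + … = 10.0709
sample σ = √(10.0709 / 7) = √1.4387 = 1.1995%
Sharpe = (r̄ − rf) / σ = (0.3188 − 0.01) / 1.1995 = 0.3088 / 1.1995 = 0.2574

0.26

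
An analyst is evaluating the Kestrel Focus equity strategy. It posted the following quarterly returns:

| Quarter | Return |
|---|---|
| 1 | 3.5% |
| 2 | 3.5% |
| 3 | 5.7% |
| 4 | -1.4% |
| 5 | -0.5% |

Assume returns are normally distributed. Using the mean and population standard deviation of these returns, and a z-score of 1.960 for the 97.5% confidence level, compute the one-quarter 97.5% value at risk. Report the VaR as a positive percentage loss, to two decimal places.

r̄ = (3.5 + 3.5 + 5.7 − 1.4 − 0.5) / 5 = 10.80 / 5 = 2.1600%
Population σ = √[Σ(r − r̄)² / 5] = √[35.8720 / 5] = √7.1744 = 2.6785%
VaR = −(r̄ − z·σ) = −(2.1600 − 1.960 × 2.6785) = −(-3.0899) = 3.0899%

3.09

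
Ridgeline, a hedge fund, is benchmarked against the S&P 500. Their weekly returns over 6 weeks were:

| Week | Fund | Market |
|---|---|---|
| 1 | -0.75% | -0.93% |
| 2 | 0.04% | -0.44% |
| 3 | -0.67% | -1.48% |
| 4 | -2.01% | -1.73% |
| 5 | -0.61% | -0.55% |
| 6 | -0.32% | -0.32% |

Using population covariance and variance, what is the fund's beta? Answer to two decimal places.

0.98

r̄p = -0.7200%,  r̄m = -0.9083%
Cov = Σ(rp − r̄p)(rm − r̄m) / 6 = 0.2771
Var(rm) = Σ(rm − r̄m)² / 6 = 0.2827
β = Cov / Var = 0.2771 / 0.2827 = 0.9802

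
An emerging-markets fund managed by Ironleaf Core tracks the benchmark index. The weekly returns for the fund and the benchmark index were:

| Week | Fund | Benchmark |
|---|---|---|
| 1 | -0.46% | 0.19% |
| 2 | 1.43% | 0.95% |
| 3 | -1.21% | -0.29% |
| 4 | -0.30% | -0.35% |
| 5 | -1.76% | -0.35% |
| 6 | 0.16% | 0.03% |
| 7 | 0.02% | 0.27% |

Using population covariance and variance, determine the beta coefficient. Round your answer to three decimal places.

1.897

r̄p = -0.3029%,  r̄m = 0.0643%
Cov = Σ(rp − r̄p)(rm − r̄m) / 7 = 0.3556
Var(rm) = Σ(rm − r̄m)² / 7 = 0.1875
β = Cov / Var = 0.3556 / 0.1875 = 1.8965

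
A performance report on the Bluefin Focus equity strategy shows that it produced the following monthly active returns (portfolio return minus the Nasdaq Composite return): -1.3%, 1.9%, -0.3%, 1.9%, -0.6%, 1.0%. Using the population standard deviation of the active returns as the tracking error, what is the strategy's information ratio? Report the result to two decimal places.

0.35

Mean return μ = 2.60 / 6 = 0.4333%
Σ(r − μ)² = 9.2333; population σ = √(9.2333/6) = 1.2405%
IR = μ / tracking error = 0.4333 / 1.2405 = 0.3493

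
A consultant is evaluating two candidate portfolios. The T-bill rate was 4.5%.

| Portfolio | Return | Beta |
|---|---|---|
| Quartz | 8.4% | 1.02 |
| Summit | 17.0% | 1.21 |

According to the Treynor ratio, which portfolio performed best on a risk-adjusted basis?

Quartz: Treynor = (8.4% − 4.5%) / 1.02 = 3.824
Summit: Treynor = (17.0% − 4.5%) / 1.21 = 10.331
Highest: Summit (10.331).

Summit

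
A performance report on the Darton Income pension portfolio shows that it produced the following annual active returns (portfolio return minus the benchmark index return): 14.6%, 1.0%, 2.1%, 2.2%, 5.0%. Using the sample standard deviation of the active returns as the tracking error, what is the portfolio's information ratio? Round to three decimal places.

Mean return r̄ = 24.90 / 5 = 4.9800%
Σ(r − r̄)² = 124.4080; sample σ = √(124.4080/4) = 5.5769%
IR = r̄ / tracking error = 4.9800 / 5.5769 = 0.8930

0.893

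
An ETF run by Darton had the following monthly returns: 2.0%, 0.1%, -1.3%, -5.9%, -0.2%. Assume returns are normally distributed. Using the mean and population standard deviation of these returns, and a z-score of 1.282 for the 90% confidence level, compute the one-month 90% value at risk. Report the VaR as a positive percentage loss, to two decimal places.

μ = (2 + 0.1 − 1.3 − 5.9 − 0.2) / 5 = -5.30 / 5 = -1.0600%
Σ(r − μ)² = 34.9320; population σ = √(34.9320/5) = 2.6432%
VaR = −(μ − z·σ) = −(-1.0600 − 1.282 × 2.6432) = −(-4.4486) = 4.4486%

4.45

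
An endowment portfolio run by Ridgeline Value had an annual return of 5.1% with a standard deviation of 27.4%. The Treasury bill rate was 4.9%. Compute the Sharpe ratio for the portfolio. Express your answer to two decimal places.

0.01

Sharpe = (Rp − Rf) / σp = (5.1% − 4.9%) / 27.4% = 0.20% / 27.4% = 0.0073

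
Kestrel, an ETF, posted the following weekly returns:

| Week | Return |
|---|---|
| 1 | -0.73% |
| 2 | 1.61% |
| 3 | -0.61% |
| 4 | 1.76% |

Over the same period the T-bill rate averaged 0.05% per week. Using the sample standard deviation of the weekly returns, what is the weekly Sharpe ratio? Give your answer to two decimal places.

r̄ = (-0.73 + 1.61 − 0.61 + 1.76) / 4 = 2.030 / 4 = 0.5075%
Σ(r − r̄)² = 5.5645; sample σ = √(5.5645/3) = 1.3619%
Sharpe = (r̄ − rf) / σ = (0.5075 − 0.05) / 1.3619 = 0.4575 / 1.3619 = 0.3359

0.34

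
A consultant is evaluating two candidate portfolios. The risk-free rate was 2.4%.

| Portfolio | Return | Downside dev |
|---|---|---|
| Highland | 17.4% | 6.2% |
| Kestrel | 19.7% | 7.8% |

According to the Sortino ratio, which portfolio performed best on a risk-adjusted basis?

Highland: Sortino ratio = (17.4% − 2.4%) / 6.2% = 2.419
Kestrel: Sortino ratio = (19.7% − 2.4%) / 7.8% = 2.218
Highest: Highland (2.419).

Highland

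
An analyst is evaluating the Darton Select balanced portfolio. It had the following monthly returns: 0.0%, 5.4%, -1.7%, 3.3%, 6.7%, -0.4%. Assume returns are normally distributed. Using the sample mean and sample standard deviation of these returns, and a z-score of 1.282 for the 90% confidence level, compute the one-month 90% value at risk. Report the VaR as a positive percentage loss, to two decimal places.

μ = (0 + 5.4 − 1.7 + 3.3 + 6.7 − 0.4) / 6 = 2.2167%
Sample σ = √[Σ(r − μ)² / 5] = √[58.5083 / 5] = √11.7017 = 3.4208%
VaR = −(μ − z·σ) = −(2.2167 − 1.282 × 3.4208) = −(-2.1688) = 2.1688%

2.17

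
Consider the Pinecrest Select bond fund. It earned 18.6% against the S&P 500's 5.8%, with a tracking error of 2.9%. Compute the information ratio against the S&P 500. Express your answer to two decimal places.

4.41

IR = (Rp − Rb) / TE = (18.6% − 5.8%) / 2.9% = 12.80% / 2.9% = 4.4138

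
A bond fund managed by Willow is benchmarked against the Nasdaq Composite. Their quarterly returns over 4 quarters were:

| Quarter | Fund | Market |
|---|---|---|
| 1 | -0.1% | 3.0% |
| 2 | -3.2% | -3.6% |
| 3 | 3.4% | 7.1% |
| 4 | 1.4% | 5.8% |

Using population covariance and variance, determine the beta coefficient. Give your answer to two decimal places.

0.57

r̄p = 0.3750%,  r̄m = 3.0750%
Cov = Σ(rp − r̄p)(rm − r̄m) / 4 = 9.7169
Var(rm) = Σ(rm − r̄m)² / 4 = 17.0469
β = Cov / Var = 9.7169 / 17.0469 = 0.5700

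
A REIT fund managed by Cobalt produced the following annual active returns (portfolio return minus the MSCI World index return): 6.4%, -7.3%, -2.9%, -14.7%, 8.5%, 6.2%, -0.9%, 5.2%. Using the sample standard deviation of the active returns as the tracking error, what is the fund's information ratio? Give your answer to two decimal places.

μ = (6.4 − 7.3 − 2.9 − 14.7 + 8.5 + 6.2 − 0.9 + 5.2) / 8 = 0.50 / 8 = 0.0625%
Σ(r − μ)² = (6.4 − 0.0625)² + (-7.3 − 0.0625)² + … = 457.2588
sample σ = √(457.2588 / 7) = √65.3227 = 8.0822%
IR = μ / tracking error = 0.0625 / 8.0822 = 0.0077

0.01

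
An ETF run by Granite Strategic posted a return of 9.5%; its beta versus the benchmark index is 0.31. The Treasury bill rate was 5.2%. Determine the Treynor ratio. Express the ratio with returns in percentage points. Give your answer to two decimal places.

13.87

Treynor = (Rp − Rf) / β = (9.5% − 5.2%) / 0.31 = 4.30 / 0.31 = 13.8710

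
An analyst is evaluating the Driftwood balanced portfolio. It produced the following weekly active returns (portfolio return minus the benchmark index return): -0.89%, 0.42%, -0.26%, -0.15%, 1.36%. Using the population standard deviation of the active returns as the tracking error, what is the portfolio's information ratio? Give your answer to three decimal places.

r̄ = (-0.89 + 0.42 − 0.26 − 0.15 + 1.36) / 5 = 0.480 / 5 = 0.0960%
Population std dev = √[2.8621 / 5] = 0.7566%
IR = r̄ / tracking error = 0.0960 / 0.7566 = 0.1269

0.127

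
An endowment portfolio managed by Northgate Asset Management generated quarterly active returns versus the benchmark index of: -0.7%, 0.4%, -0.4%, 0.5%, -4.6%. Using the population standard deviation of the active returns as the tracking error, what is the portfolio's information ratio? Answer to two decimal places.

μ = (-0.7 + 0.4 − 0.4 + 0.5 − 4.6) / 5 = -0.9600%
Population σ = √[Σ(r − μ)² / 5] = √[17.6120 / 5] = √3.5224 = 1.8768%
IR = μ / tracking error = -0.9600 / 1.8768 = -0.5115

-0.51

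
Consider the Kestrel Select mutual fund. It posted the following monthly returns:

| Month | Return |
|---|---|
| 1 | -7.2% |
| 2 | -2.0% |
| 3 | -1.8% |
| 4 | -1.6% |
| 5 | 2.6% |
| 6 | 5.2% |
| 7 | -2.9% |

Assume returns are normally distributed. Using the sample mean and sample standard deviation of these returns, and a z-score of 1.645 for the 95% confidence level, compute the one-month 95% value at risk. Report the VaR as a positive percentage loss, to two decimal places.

7.66

Mean return μ = -7.70 / 7 = -1.1000%
Σ(r − μ)² = 95.3800; sample σ = √(95.3800/6) = 3.9871%
VaR = −(μ − z·σ) = −(-1.1000 − 1.645 × 3.9871) = −(-7.6588) = 7.6588%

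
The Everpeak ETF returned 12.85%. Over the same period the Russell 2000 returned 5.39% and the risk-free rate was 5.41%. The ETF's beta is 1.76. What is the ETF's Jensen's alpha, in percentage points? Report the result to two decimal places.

7.48

CAPM expected return = Rf + β(Rm − Rf) = 5.41% + 1.76 × (5.39% − 5.41%) = 5.41 + 1.76 × -0.02 = 5.3748%
Jensen's α = Rp − E[R] = 12.85% − 5.3748% = 7.4752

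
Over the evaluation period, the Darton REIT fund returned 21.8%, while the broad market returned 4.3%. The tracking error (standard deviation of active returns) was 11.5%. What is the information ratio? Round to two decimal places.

IR = (Rp − Rb) / TE = (21.8% − 4.3%) / 11.5% = 17.50% / 11.5% = 1.5217

1.52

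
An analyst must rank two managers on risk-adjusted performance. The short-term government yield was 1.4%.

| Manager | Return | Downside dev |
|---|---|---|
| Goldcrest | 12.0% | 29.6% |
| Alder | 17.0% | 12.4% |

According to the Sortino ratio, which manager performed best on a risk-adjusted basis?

Goldcrest: Sortino ratio = (12.0% − 1.4%) / 29.6% = 0.358
Alder: Sortino ratio = (17.0% − 1.4%) / 12.4% = 1.258
Highest: Alder (1.258).

Alder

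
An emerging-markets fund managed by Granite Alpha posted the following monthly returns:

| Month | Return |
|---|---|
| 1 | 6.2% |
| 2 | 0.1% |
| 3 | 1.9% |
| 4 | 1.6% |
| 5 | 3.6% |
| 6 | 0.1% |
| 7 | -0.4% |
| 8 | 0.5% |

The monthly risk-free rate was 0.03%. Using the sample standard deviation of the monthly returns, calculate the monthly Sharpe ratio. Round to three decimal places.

r̄ = (6.2 + 0.1 + 1.9 + 1.6 + 3.6 + 0.1 − 0.4 + 0.5) / 8 = 13.60 / 8 = 1.7000%
Σ(r − r̄)² = (6.2 − 1.7000)² + (0.1 − 1.7000)² + (1.9 − 1.7000)² + … = 34.8800
σ = √[34.8800 / 7] = 2.2322%
Sharpe = (r̄ − rf) / σ = (1.7000 − 0.03) / 2.2322 = 1.6700 / 2.2322 = 0.7481

0.748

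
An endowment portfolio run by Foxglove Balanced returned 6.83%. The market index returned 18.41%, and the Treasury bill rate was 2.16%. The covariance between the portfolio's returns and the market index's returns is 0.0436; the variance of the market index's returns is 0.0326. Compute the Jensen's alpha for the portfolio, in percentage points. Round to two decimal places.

-17.06

β = Cov / Var = 0.0436 / 0.0326 = 1.3374
E[R] = Rf + β(Rm − Rf) = 2.16% + 1.3374 × (18.41% − 2.16%) = 23.8928%
α = Rp − E[R] = 6.83% − 23.8928% = -17.0628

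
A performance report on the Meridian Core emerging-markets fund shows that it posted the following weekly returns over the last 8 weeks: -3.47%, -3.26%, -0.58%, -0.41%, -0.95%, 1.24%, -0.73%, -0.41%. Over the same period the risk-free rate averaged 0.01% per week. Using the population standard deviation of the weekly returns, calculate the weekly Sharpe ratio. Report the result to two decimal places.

r̄ = (-3.47 − 3.26 − 0.58 − 0.41 − 0.95 + 1.24 − 0.73 − 0.41) / 8 = -8.570 / 8 = -1.0713%
Population σ = √[Σ(r − r̄)² / 8] = √[17.1335 / 8] = √2.1417 = 1.4635%
Sharpe = (r̄ − rf) / σ = (-1.0713 − 0.01) / 1.4635 = -1.0813 / 1.4635 = -0.7388

-0.74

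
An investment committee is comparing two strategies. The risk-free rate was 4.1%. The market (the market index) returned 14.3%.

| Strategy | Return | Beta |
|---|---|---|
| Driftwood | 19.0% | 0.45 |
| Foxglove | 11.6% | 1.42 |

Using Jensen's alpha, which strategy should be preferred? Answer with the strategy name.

Driftwood: α = 19.0% − [4.1% + 0.45 × (14.3% − 4.1%)] = 10.310
Foxglove: α = 11.6% − [4.1% + 1.42 × (14.3% − 4.1%)] = -6.984
Highest: Driftwood (10.310).

Driftwood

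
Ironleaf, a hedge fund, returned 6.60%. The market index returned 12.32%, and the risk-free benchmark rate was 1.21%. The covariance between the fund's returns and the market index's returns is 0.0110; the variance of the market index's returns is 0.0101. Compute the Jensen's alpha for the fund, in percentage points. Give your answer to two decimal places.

β = Cov / Var = 0.0110 / 0.0101 = 1.0891
E[R] = Rf + β(Rm − Rf) = 1.21% + 1.0891 × (12.32% − 1.21%) = 13.3099%
α = Rp − E[R] = 6.60% − 13.3099% = -6.7099

-6.71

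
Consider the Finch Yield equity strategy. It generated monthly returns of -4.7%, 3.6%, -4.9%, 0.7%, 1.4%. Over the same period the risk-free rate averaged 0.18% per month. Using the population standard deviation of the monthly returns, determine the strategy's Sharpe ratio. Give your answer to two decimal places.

r̄ = (-4.7 + 3.6 − 4.9 + 0.7 + 1.4) / 5 = -0.7800%
Σ(r − r̄)² = (-4.7 − (-0.7800))² + (3.6 − (-0.7800))² + … = 58.4680
σ = √[58.4680 / 5] = 3.4196%
Sharpe = (r̄ − rf) / σ = (-0.7800 − 0.18) / 3.4196 = -0.9600 / 3.4196 = -0.2807

-0.28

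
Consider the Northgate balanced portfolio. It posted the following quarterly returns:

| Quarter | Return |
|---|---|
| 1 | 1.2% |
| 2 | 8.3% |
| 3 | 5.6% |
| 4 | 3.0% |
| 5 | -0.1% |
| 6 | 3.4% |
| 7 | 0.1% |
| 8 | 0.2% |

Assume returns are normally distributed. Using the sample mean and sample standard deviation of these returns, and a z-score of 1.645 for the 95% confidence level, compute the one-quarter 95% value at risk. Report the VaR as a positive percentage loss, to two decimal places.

r̄ = (1.2 + 8.3 + 5.6 + 3 − 0.1 + 3.4 + 0.1 + 0.2) / 8 = 21.70 / 8 = 2.7125%
Sample σ = √[Σ(r − r̄)² / 7] = √[63.4488 / 7] = √9.0641 = 3.0107%
VaR = −(r̄ − z·σ) = −(2.7125 − 1.645 × 3.0107) = −(-2.2401) = 2.2401%

2.24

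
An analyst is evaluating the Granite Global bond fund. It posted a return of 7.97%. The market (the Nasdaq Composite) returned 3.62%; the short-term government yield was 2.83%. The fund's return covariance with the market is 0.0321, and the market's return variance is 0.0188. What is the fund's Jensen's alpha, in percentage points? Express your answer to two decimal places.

3.79

β = Cov / Var = 0.0321 / 0.0188 = 1.7074
E[R] = Rf + β(Rm − Rf) = 2.83% + 1.7074 × (3.62% − 2.83%) = 4.1788%
α = Rp − E[R] = 7.97% − 4.1788% = 3.7912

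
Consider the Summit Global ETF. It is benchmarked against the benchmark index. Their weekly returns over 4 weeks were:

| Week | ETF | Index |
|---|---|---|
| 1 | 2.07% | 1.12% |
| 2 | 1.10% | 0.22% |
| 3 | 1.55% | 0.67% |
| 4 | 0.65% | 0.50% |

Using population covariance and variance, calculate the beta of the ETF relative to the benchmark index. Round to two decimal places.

1.30

r̄p = 1.3425%,  r̄m = 0.6275%
Cov = Σ(rp − r̄p)(rm − r̄m) / 4 = 0.1386
Var(rm) = Σ(rm − r̄m)² / 4 = 0.1067
β = Cov / Var = 0.1386 / 0.1067 = 1.2990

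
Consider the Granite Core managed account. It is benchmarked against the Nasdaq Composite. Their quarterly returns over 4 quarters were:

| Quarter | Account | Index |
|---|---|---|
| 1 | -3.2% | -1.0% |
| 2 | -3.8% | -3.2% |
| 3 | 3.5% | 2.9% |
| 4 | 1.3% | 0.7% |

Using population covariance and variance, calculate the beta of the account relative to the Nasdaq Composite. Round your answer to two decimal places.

1.30

r̄p = -0.5500%,  r̄m = -0.1500%
Cov = Σ(rp − r̄p)(rm − r̄m) / 4 = 6.5225
Var(rm) = Σ(rm − r̄m)² / 4 = 5.0125
β = Cov / Var = 6.5225 / 5.0125 = 1.3012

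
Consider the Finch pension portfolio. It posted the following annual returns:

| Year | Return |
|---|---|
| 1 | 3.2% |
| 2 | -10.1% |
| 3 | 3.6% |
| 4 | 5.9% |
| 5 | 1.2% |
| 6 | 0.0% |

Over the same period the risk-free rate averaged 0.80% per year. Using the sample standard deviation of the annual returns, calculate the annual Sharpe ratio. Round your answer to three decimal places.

Mean return r̄ = 3.80 / 6 = 0.6333%
Σ(r − r̄)² = (3.2 − 0.6333)² + (-10.1 − 0.6333)² + (3.6 − 0.6333)² + … = 159.0533
σ = √[159.0533 / 5] = 5.6401%
Sharpe = (r̄ − rf) / σ = (0.6333 − 0.8) / 5.6401 = -0.1667 / 5.6401 = -0.0296

-0.030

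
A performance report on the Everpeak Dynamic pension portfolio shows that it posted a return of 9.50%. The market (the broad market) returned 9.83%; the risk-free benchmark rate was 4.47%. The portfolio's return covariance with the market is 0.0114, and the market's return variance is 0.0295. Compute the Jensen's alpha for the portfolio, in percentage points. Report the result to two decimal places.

β = Cov / Var = 0.0114 / 0.0295 = 0.3864
E[R] = Rf + β(Rm − Rf) = 4.47% + 0.3864 × (9.83% − 4.47%) = 6.5411%
α = Rp − E[R] = 9.50% − 6.5411% = 2.9589

2.96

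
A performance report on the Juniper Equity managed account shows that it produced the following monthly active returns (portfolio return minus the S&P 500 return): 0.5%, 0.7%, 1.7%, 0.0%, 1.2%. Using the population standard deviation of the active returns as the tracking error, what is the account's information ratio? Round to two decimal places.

r̄ = (0.5 + 0.7 + 1.7 + 0 + 1.2) / 5 = 4.10 / 5 = 0.8200%
Population std dev = √[1.7080 / 5] = 0.5845%
IR = r̄ / tracking error = 0.8200 / 0.5845 = 1.4029

1.40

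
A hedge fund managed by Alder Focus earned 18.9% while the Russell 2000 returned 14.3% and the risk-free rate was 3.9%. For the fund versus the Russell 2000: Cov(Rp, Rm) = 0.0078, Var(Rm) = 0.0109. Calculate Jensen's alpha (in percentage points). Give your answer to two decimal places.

7.56

β = Cov / Var = 0.0078 / 0.0109 = 0.7156
E[R] = Rf + β(Rm − Rf) = 3.9% + 0.7156 × (14.3% − 3.9%) = 11.3422%
α = Rp − E[R] = 18.9% − 11.3422% = 7.5578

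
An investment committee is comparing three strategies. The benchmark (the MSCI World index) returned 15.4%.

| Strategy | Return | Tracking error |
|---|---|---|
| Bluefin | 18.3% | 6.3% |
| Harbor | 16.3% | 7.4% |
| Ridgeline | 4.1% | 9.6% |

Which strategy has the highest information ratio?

Bluefin

Bluefin: IR = (18.3% − 15.4%) / 6.3% = 0.460
Harbor: IR = (16.3% − 15.4%) / 7.4% = 0.122
Ridgeline: IR = (4.1% − 15.4%) / 9.6% = -1.177
Highest: Bluefin (0.460).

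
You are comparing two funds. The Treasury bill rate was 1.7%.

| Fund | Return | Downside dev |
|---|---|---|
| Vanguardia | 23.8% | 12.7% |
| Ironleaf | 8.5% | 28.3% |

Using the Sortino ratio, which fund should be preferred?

Vanguardia

Vanguardia: Sortino ratio = (23.8% − 1.7%) / 12.7% = 1.740
Ironleaf: Sortino ratio = (8.5% − 1.7%) / 28.3% = 0.240
Highest: Vanguardia (1.740).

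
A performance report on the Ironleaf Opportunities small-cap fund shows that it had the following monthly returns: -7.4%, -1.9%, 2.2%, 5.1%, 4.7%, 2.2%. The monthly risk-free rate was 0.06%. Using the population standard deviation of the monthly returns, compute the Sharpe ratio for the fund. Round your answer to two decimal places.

0.18

r̄ = (-7.4 − 1.9 + 2.2 + 5.1 + 4.7 + 2.2) / 6 = 0.8167%
Σ(r − r̄)² = (-7.4 − 0.8167)² + (-1.9 − 0.8167)² + (2.2 − 0.8167)² + … = 112.1483
σ = √[112.1483 / 6] = 4.3234%
Sharpe = (r̄ − rf) / σ = (0.8167 − 0.06) / 4.3234 = 0.7567 / 4.3234 = 0.1750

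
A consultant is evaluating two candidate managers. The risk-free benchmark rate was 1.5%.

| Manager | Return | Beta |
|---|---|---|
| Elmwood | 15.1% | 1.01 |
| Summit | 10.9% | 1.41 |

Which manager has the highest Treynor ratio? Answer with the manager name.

Elmwood

Elmwood: Treynor = (15.1% − 1.5%) / 1.01 = 13.465
Summit: Treynor = (10.9% − 1.5%) / 1.41 = 6.667
Highest: Elmwood (13.465).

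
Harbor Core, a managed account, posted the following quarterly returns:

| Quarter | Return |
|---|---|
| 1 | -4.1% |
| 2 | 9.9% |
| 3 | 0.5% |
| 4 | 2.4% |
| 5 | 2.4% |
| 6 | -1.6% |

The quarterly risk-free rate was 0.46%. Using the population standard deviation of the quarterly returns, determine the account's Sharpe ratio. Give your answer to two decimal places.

0.26

r̄ = (-4.1 + 9.9 + 0.5 + 2.4 + 2.4 − 1.6) / 6 = 9.50 / 6 = 1.5833%
Population std dev = √[114.1083 / 6] = 4.3610%
Sharpe = (r̄ − rf) / σ = (1.5833 − 0.46) / 4.3610 = 1.1233 / 4.3610 = 0.2576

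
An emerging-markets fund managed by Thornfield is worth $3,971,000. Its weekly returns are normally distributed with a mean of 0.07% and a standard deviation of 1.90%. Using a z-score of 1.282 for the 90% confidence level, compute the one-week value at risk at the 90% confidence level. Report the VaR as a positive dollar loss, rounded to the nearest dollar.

Return at the 90% tail: μ − z·σ = 0.07% − 1.282 × 1.90% = 0.07 − 2.4358 = -2.3658%
VaR = −(-2.3658%) × $3,971,000 = 2.3658% × $3,971,000 = $93,946

$93,946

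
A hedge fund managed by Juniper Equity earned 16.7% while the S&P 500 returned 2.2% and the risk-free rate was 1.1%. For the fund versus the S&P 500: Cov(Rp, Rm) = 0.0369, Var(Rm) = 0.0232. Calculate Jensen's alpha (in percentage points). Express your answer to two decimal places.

β = Cov / Var = 0.0369 / 0.0232 = 1.5905
E[R] = Rf + β(Rm − Rf) = 1.1% + 1.5905 × (2.2% − 1.1%) = 2.8496%
α = Rp − E[R] = 16.7% − 2.8496% = 13.8504

13.85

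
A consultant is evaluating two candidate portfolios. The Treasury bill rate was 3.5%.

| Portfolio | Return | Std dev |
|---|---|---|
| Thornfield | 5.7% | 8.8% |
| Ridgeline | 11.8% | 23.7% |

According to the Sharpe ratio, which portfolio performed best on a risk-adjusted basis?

Ridgeline

Thornfield: Sharpe ratio = (5.7% − 3.5%) / 8.8% = 0.250
Ridgeline: Sharpe ratio = (11.8% − 3.5%) / 23.7% = 0.350
Highest: Ridgeline (0.350).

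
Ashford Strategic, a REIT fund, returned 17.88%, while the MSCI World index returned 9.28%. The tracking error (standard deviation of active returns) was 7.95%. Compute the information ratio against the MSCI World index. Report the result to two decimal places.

IR = (Rp − Rb) / TE = (17.88% − 9.28%) / 7.95% = 8.60% / 7.95% = 1.0818

1.08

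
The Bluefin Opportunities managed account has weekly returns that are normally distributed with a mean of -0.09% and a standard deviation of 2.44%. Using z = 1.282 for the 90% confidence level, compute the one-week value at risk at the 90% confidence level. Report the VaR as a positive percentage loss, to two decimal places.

3.22

VaR (as % loss) = −(μ − z·σ) = −(-0.09% − 1.282 × 2.44%) = −(-3.21808%) = 3.21808%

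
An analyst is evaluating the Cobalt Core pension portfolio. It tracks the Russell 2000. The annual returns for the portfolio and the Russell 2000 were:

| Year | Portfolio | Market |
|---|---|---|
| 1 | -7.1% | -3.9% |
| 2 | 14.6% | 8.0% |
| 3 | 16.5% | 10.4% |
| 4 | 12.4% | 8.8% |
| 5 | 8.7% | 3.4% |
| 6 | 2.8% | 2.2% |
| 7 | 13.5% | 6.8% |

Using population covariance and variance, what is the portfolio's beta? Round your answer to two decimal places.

r̄p = 8.7714%,  r̄m = 5.1000%
Cov = Σ(rp − r̄p)(rm − r̄m) / 7 = 34.2300
Var(rm) = Σ(rm − r̄m)² / 7 = 20.7686
β = Cov / Var = 34.2300 / 20.7686 = 1.6482

1.65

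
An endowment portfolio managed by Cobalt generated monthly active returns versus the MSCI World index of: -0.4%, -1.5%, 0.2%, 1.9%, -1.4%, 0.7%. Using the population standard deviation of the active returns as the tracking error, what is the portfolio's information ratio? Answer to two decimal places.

μ = (-0.4 − 1.5 + 0.2 + 1.9 − 1.4 + 0.7) / 6 = -0.50 / 6 = -0.0833%
Σ(r − μ)² = (-0.4 − (-0.0833))² + (-1.5 − (-0.0833))² + … = 8.4683
σ = √[8.4683 / 6] = 1.1880%
IR = μ / tracking error = -0.0833 / 1.1880 = -0.0701

-0.07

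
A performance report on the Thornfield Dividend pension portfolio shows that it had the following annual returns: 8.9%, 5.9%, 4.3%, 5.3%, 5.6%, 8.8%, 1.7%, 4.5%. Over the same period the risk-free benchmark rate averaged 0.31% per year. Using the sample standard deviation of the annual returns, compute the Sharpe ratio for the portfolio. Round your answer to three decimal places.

r̄ = (8.9 + 5.9 + 4.3 + 5.3 + 5.6 + 8.8 + 1.7 + 4.5) / 8 = 5.6250%
Sample σ = √[Σ(r − r̄)² / 7] = √[39.4150 / 7] = √5.6307 = 2.3729%
Sharpe = (r̄ − rf) / σ = (5.6250 − 0.31) / 2.3729 = 5.3150 / 2.3729 = 2.2399

2.240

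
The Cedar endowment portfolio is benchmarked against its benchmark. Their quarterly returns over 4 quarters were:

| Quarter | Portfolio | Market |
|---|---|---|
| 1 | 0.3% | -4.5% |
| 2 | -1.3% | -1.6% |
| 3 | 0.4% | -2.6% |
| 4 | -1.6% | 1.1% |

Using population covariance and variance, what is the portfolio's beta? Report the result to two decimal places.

-0.38

r̄p = -0.5500%,  r̄m = -1.9000%
Cov = Σ(rp − r̄p)(rm − r̄m) / 4 = -1.5625
Var(rm) = Σ(rm − r̄m)² / 4 = 4.0850
β = Cov / Var = -1.5625 / 4.0850 = -0.3825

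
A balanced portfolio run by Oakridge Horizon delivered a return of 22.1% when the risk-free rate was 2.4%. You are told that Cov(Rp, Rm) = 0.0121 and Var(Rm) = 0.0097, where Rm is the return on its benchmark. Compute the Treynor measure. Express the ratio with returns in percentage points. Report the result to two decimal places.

β = Cov / Var = 0.0121 / 0.0097 = 1.2474
Treynor = (Rp − Rf) / β = (22.1% − 2.4%) / 1.2474 = 19.70 / 1.2474 = 15.7928

15.79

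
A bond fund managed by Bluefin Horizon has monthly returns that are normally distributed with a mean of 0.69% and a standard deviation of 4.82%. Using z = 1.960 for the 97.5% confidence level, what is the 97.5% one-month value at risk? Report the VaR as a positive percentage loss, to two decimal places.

VaR (as % loss) = −(μ − z·σ) = −(0.69% − 1.960 × 4.82%) = −(-8.7572%) = 8.7572%

8.76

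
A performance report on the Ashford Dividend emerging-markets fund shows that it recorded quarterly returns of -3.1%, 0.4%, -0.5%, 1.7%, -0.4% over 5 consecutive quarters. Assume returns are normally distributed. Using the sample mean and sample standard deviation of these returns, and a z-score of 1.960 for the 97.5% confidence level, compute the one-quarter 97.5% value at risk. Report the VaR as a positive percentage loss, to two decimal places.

3.82

Mean return r̄ = -1.90 / 5 = -0.3800%
Sample σ = √[Σ(r − r̄)² / 4] = √[12.3480 / 4] = √3.0870 = 1.7570%
VaR = −(r̄ − z·σ) = −(-0.3800 − 1.960 × 1.7570) = −(-3.8237) = 3.8237%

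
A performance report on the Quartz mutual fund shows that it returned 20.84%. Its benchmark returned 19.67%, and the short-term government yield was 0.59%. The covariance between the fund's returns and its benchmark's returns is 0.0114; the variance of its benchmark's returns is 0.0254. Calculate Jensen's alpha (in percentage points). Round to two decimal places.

β = Cov / Var = 0.0114 / 0.0254 = 0.4488
E[R] = Rf + β(Rm − Rf) = 0.59% + 0.4488 × (19.67% − 0.59%) = 9.1531%
α = Rp − E[R] = 20.84% − 9.1531% = 11.6869

11.69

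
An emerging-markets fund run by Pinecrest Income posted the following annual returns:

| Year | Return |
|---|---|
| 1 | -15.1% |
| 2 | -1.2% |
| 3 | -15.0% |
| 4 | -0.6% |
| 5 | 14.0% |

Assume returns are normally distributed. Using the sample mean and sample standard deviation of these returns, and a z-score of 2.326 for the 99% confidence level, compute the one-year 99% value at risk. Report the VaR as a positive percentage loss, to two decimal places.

31.75

μ = (-15.1 − 1.2 − 15 − 0.6 + 14) / 5 = -17.90 / 5 = -3.5800%
Sample std dev = √[586.7280 / 4] = 12.1112%
VaR = −(μ − z·σ) = −(-3.5800 − 2.326 × 12.1112) = −(-31.7507) = 31.7507%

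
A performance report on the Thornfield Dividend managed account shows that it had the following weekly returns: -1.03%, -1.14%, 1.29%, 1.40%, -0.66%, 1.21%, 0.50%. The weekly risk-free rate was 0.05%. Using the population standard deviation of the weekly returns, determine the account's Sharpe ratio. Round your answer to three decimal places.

0.165

r̄ = (-1.03 − 1.14 + 1.29 + 1.4 − 0.66 + 1.21 + 0.5) / 7 = 0.2243%
Σ(r − r̄)² = (-1.03 − 0.2243)² + (-1.14 − 0.2243)² + (1.29 − 0.2243)² + … = 7.7822
σ = √[7.7822 / 7] = 1.0544%
Sharpe = (r̄ − rf) / σ = (0.2243 − 0.05) / 1.0544 = 0.1743 / 1.0544 = 0.1653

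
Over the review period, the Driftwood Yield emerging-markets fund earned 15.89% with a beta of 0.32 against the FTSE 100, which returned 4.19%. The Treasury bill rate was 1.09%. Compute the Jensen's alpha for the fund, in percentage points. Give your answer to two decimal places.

CAPM expected return = Rf + β(Rm − Rf) = 1.09% + 0.32 × (4.19% − 1.09%) = 1.09 + 0.32 × 3.10 = 2.0820%
Jensen's α = Rp − E[R] = 15.89% − 2.0820% = 13.8080

13.81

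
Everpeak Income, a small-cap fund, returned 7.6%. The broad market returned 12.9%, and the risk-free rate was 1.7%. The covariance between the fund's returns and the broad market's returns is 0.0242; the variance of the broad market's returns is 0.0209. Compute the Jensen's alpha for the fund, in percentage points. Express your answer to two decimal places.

β = Cov / Var = 0.0242 / 0.0209 = 1.1579
E[R] = Rf + β(Rm − Rf) = 1.7% + 1.1579 × (12.9% − 1.7%) = 14.6685%
α = Rp − E[R] = 7.6% − 14.6685% = -7.0685

-7.07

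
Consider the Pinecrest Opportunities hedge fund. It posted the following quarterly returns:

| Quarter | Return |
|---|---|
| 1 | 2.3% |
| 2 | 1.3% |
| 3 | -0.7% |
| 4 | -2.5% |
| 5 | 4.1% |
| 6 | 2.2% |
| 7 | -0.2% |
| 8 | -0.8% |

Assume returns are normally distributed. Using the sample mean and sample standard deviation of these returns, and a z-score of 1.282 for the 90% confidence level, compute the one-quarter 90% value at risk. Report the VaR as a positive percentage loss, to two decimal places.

2.03

Mean return μ = 5.70 / 8 = 0.7125%
Sample σ = √[Σ(r − μ)² / 7] = √[31.9888 / 7] = √4.5698 = 2.1377%
VaR = −(μ − z·σ) = −(0.7125 − 1.282 × 2.1377) = −(-2.0280) = 2.0280%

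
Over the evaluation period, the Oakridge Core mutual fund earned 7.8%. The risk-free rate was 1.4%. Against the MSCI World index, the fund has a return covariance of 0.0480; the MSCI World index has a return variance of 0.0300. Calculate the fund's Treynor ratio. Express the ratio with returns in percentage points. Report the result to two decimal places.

4.00

β = Cov / Var = 0.0480 / 0.0300 = 1.6000
Treynor = (Rp − Rf) / β = (7.8% − 1.4%) / 1.6000 = 6.40 / 1.6000 = 4.0000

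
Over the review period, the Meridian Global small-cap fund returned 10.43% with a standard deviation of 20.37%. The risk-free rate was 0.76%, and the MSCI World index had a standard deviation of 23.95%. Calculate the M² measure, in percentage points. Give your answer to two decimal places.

12.13

Sharpe = (Rp − Rf) / σp = (10.43% − 0.76%) / 20.37% = 0.4747
M² = Rf + Sharpe × σm = 0.76% + 0.4747 × 23.95% = 12.1291%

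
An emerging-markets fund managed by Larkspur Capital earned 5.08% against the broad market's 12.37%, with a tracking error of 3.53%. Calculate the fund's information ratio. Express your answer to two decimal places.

IR = (Rp − Rb) / TE = (5.08% − 12.37%) / 3.53% = -7.29% / 3.53% = -2.0652

-2.07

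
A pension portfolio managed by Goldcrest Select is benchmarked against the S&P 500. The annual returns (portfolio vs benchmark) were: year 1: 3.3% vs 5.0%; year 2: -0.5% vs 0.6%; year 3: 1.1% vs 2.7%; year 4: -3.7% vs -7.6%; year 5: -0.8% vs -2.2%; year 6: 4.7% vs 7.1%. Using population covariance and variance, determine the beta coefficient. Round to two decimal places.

r̄p = 0.6833%,  r̄m = 0.9333%
Cov = Σ(rp − r̄p)(rm − r̄m) / 6 = 13.0989
Var(rm) = Σ(rm − r̄m)² / 6 = 23.4056
β = Cov / Var = 13.0989 / 23.4056 = 0.5596

0.56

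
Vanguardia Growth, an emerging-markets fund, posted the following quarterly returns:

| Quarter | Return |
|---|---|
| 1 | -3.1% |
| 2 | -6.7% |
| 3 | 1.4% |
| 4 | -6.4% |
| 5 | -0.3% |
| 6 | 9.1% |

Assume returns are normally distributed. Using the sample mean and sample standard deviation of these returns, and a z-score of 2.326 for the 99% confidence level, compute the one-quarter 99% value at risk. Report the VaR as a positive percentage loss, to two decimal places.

14.73

r̄ = (-3.1 − 6.7 + 1.4 − 6.4 − 0.3 + 9.1) / 6 = -6.00 / 6 = -1.0000%
Σ(r − r̄)² = (-3.1 − (-1.0000))² + (-6.7 − (-1.0000))² + … = 174.3200
sample σ = √(174.3200 / 5) = √34.8640 = 5.9046%
VaR = −(r̄ − z·σ) = −(-1.0000 − 2.326 × 5.9046) = −(-14.7341) = 14.7341%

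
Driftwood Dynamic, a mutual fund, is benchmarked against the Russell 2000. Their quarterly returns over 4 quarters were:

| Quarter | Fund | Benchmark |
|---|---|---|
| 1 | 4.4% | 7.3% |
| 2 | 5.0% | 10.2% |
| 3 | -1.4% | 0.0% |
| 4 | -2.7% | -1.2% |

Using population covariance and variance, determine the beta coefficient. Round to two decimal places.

0.70

r̄p = 1.3250%,  r̄m = 4.0750%
Cov = Σ(rp − r̄p)(rm − r̄m) / 4 = 16.1906
Var(rm) = Σ(rm − r̄m)² / 4 = 23.0869
β = Cov / Var = 16.1906 / 23.0869 = 0.7013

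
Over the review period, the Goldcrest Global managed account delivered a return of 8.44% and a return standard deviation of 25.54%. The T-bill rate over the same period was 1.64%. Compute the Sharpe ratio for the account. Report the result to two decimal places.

0.27

Sharpe = (Rp − Rf) / σp = (8.44% − 1.64%) / 25.54% = 6.80% / 25.54% = 0.2662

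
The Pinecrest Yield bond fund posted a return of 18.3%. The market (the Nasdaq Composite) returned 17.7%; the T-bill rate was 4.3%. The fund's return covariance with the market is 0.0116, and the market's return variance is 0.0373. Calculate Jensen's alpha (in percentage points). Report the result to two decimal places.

β = Cov / Var = 0.0116 / 0.0373 = 0.3110
E[R] = Rf + β(Rm − Rf) = 4.3% + 0.3110 × (17.7% − 4.3%) = 8.4674%
α = Rp − E[R] = 18.3% − 8.4674% = 9.8326

9.83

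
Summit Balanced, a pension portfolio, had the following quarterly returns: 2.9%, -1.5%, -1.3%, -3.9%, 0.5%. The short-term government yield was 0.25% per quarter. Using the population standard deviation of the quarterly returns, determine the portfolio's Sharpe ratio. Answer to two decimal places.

-0.40

r̄ = (2.9 − 1.5 − 1.3 − 3.9 + 0.5) / 5 = -3.30 / 5 = -0.6600%
Population σ = √[Σ(r − r̄)² / 5] = √[25.6320 / 5] = √5.1264 = 2.2642%
Sharpe = (r̄ − rf) / σ = (-0.6600 − 0.25) / 2.2642 = -0.9100 / 2.2642 = -0.4019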